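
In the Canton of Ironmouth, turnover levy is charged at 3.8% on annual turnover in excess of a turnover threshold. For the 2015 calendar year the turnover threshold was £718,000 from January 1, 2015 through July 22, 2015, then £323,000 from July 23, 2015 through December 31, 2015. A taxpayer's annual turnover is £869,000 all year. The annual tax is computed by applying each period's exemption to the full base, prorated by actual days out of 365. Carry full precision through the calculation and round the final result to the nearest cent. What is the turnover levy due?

£12,399.97

January 1 – July 22, 2015: 203 days, exemption £718,000 → (£869,000 − £718,000) × 3.8% × 203/365 = £3,191.2712
July 23 – December 31, 2015: 162 days, exemption £323,000 → (£869,000 − £323,000) × 3.8% × 162/365 = £9,208.7014
Total = £12,399.9726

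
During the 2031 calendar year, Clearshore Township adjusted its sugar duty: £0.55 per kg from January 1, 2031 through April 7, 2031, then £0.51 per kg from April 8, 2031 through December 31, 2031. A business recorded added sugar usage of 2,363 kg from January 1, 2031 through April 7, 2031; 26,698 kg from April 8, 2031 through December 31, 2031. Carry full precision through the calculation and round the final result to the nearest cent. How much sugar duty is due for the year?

January 1 – April 7, 2031: 2,363 kg at £0.55/kg → £1299.65
April 8 – December 31, 2031: 26,698 kg at £0.51/kg → £13615.98

£14915.63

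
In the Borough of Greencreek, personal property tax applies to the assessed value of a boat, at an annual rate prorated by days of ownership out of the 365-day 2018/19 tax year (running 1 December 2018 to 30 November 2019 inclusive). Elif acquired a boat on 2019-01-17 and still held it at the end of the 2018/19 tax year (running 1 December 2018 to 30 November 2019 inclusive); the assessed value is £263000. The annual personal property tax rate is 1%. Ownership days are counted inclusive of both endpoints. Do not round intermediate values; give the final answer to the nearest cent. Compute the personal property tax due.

£2291.34

Days held (2019-01-17 to 2019-11-30): 318 out of 365
Tax = £263000 × 1% × 318/365 = £2291.3425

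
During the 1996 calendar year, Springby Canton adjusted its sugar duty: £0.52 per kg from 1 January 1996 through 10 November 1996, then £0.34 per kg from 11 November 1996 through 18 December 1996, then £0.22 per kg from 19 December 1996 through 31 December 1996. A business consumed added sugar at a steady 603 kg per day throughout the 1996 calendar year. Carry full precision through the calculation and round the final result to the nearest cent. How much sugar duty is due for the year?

1 January – 10 November 1996: 315 days × 603 kg/day = 189,945 kg at £0.52/kg → £98,771.40
11 November – 18 December 1996: 38 days × 603 kg/day = 22,914 kg at £0.34/kg → £7,790.76
19 December – 31 December 1996: 13 days × 603 kg/day = 7,839 kg at £0.22/kg → £1,724.58

£108,286.74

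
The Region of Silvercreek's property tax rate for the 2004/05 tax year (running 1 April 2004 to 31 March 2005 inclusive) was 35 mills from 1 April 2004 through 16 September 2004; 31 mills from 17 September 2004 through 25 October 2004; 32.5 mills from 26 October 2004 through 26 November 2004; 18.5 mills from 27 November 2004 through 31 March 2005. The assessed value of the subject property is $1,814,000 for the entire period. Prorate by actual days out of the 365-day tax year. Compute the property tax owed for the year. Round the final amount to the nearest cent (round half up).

1 April – 16 September 2004: 169 days at 35 mills → $1,814,000 × 3.5% × 169/365 = $29,396.7397
17 September – 25 October 2004: 39 days at 31 mills → $1,814,000 × 3.1% × 39/365 = $6,008.5644
26 October – 26 November 2004: 32 days at 32.5 mills → $1,814,000 × 3.25% × 32/365 = $5,168.6575
27 November 2004 – 31 March 2005: 125 days at 18.5 mills → $1,814,000 × 1.85% × 125/365 = $11,492.8082
Total = $52,066.7699

$52,066.77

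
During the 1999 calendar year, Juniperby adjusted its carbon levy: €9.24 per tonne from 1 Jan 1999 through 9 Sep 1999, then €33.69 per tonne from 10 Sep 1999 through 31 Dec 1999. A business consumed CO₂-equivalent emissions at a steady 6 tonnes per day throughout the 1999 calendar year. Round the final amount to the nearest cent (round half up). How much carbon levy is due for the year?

€36,812.70

1 Jan – 9 Sep 1999: 252 days × 6 tonnes/day = 1,512 tonnes at €9.24/tonne → €13,970.88
10 Sep – 31 Dec 1999: 113 days × 6 tonnes/day = 678 tonnes at €33.69/tonne → €22,841.82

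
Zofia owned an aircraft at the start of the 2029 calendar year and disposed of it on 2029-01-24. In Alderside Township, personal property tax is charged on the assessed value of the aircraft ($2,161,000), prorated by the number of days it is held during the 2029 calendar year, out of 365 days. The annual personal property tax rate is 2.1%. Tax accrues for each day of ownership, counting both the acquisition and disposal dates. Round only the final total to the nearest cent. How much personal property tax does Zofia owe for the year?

Days held (2029-01-01 to 2029-01-24): 24 out of 365
Tax = $2,161,000 × 2.1% × 24/365 = $2,983.9562

$2,983.96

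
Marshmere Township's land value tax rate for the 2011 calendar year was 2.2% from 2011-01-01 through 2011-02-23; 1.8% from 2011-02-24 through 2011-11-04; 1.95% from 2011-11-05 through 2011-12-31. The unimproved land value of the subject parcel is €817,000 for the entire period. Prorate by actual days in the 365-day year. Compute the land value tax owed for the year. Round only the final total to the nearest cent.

€15,380.86

2011-01-01 to 2011-02-23: 54 days at 2.2% → €817,000 × 2.2% × 54/365 = €2,659.1671
2011-02-24 to 2011-11-04: 254 days at 1.8% → €817,000 × 1.8% × 254/365 = €10,233.7644
2011-11-05 to 2011-12-31: 57 days at 1.95% → €817,000 × 1.95% × 57/365 = €2,487.9329
Total = €15,380.8644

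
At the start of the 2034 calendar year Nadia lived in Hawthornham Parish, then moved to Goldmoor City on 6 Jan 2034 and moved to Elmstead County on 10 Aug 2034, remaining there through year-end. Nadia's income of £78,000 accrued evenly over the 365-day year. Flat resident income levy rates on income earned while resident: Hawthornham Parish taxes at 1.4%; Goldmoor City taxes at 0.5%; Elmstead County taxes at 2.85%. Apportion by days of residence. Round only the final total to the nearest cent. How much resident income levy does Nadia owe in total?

Hawthornham Parish, 1 Jan – 5 Jan 2034: 5 days → £78,000 × 1.4% × 5/365 = £14.9589
Goldmoor City, 6 Jan – 9 Aug 2034: 216 days → £78,000 × 0.5% × 216/365 = £230.7945
Elmstead County, 10 Aug – 31 Dec 2034: 144 days → £78,000 × 2.85% × 144/365 = £877.0192
Total = £1,122.7726

£1,122.77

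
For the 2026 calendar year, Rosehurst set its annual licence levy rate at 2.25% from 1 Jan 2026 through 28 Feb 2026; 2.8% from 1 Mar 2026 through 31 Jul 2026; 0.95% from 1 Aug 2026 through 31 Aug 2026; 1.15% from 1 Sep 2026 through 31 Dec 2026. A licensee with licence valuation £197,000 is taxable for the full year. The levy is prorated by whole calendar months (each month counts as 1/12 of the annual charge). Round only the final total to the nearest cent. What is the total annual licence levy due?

1 Jan – 28 Feb 2026: 2 months at 2.25% → £197,000 × 2.25% × 2/12 = £738.7500
1 Mar – 31 Jul 2026: 5 months at 2.8% → £197,000 × 2.8% × 5/12 = £2,298.3333
1 Aug – 31 Aug 2026: 1 month at 0.95% → £197,000 × 0.95% × 1/12 = £155.9583
1 Sep – 31 Dec 2026: 4 months at 1.15% → £197,000 × 1.15% × 4/12 = £755.1667
Total = £3,948.2083

£3,948.21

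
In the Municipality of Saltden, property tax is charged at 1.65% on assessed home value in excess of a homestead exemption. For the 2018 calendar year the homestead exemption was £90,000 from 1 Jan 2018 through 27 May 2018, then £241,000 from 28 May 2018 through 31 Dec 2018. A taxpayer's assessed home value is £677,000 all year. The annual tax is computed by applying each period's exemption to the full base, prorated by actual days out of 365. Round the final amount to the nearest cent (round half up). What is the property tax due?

1 Jan – 27 May 2018: 147 days, exemption £90,000 → (£677,000 − £90,000) × 1.65% × 147/365 = £3,900.7356
28 May – 31 Dec 2018: 218 days, exemption £241,000 → (£677,000 − £241,000) × 1.65% × 218/365 = £4,296.6904
Total = £8,197.4260

£8,197.43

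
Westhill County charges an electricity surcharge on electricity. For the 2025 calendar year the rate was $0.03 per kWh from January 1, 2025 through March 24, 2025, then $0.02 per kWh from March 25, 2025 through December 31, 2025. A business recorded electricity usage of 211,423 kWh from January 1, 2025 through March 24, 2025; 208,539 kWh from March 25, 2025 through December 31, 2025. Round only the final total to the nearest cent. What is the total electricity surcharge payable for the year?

January 1 – March 24, 2025: 211,423 kWh at $0.03/kWh → $6,342.69
March 25 – December 31, 2025: 208,539 kWh at $0.02/kWh → $4,170.78

$10,513.47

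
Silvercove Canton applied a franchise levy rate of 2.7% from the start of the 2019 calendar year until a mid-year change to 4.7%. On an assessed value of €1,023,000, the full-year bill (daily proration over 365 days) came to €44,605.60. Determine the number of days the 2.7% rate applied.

Let d = days at the first rate; then 365 − d days at the second rate.
€1,023,000 × [2.7%·d + 4.7%·(365−d)] / 365 = €44,605.60
Solving gives d = 62, so the new rate took effect on 4 Mar 2019.

62 days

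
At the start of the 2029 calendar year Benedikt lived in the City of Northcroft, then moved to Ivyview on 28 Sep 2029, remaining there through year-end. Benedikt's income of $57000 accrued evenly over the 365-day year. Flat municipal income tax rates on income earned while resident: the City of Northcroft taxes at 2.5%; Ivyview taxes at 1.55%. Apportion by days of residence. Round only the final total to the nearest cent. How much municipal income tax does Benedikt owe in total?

$1284.06

The City of Northcroft, 1 Jan – 27 Sep 2029: 270 days → $57000 × 2.5% × 270/365 = $1054.1096
Ivyview, 28 Sep – 31 Dec 2029: 95 days → $57000 × 1.55% × 95/365 = $229.9521
Total = $1284.0616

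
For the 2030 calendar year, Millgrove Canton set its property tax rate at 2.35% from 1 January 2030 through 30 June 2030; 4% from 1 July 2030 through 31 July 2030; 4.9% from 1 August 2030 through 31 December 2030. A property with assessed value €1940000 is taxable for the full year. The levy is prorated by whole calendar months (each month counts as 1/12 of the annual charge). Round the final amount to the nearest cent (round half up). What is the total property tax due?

€68870.00

1 January – 30 June 2030: 6 months at 2.35% → €1940000 × 2.35% × 6/12 = €22795.0000
1 July – 31 July 2030: 1 month at 4% → €1940000 × 4% × 1/12 = €6466.6667
1 August – 31 December 2030: 5 months at 4.9% → €1940000 × 4.9% × 5/12 = €39608.3333
Total = €68870.0000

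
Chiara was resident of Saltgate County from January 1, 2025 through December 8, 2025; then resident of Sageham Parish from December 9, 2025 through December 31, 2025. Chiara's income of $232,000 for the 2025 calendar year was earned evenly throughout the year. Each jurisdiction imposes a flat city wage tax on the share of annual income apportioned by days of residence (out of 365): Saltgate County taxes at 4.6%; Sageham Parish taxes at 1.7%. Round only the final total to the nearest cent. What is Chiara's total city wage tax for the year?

Saltgate County, January 1 – December 8, 2025: 342 days → $232,000 × 4.6% × 342/365 = $9,999.5178
Sageham Parish, December 9 – December 31, 2025: 23 days → $232,000 × 1.7% × 23/365 = $248.5260
Total = $10,248.0438

$10,248.04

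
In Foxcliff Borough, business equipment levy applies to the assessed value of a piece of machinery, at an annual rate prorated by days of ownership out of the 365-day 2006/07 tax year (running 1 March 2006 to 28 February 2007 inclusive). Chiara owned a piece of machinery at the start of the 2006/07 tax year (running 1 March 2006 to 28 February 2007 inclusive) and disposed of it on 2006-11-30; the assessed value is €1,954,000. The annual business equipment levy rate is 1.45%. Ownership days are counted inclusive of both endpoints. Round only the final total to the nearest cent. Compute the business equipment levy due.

€21,346.78

Days held (2006-03-01 to 2006-11-30): 275 out of 365
Tax = €1,954,000 × 1.45% × 275/365 = €21,346.7808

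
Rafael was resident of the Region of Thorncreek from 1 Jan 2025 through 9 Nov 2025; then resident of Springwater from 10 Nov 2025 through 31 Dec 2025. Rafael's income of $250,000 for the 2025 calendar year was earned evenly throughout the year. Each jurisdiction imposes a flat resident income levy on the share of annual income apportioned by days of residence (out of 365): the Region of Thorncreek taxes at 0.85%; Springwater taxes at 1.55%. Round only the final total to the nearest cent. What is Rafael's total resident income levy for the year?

The Region of Thorncreek, 1 Jan – 9 Nov 2025: 313 days → $250,000 × 0.85% × 313/365 = $1,822.2603
Springwater, 10 Nov – 31 Dec 2025: 52 days → $250,000 × 1.55% × 52/365 = $552.0548
Total = $2,374.3151

$2,374.32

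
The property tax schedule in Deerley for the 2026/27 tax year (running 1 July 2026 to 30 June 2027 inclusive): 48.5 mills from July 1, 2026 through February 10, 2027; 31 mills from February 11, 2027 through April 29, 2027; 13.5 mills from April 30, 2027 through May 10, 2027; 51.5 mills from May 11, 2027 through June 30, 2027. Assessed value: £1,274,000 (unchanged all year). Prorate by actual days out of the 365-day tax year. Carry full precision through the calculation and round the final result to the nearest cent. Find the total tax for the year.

£56,214.81

July 1, 2026 – February 10, 2027: 225 days at 48.5 mills → £1,274,000 × 4.85% × 225/365 = £38,089.1096
February 11 – April 29, 2027: 78 days at 31 mills → £1,274,000 × 3.1% × 78/365 = £8,439.8137
April 30 – May 10, 2027: 11 days at 13.5 mills → £1,274,000 × 1.35% × 11/365 = £518.3260
May 11 – June 30, 2027: 51 days at 51.5 mills → £1,274,000 × 5.15% × 51/365 = £9,167.5644
Total = £56,214.8137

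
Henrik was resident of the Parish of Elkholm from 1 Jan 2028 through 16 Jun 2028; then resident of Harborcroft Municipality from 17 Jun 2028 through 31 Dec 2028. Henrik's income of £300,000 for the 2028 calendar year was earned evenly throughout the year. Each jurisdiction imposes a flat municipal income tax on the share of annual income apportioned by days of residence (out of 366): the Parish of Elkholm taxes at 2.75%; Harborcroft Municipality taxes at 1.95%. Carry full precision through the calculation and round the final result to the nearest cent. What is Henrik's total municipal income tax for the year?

The Parish of Elkholm, 1 Jan – 16 Jun 2028: 168 days → £300,000 × 2.75% × 168/366 = £3,786.8852
Harborcroft Municipality, 17 Jun – 31 Dec 2028: 198 days → £300,000 × 1.95% × 198/366 = £3,164.7541
Total = £6,951.6393

£6,951.64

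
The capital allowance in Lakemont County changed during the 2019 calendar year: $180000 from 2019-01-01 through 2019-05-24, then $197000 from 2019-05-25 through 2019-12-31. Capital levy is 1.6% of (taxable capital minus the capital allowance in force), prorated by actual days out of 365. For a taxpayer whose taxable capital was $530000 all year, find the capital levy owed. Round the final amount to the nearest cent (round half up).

$5435.31

2019-01-01 to 2019-05-24: 144 days, exemption $180000 → ($530000 − $180000) × 1.6% × 144/365 = $2209.3151
2019-05-25 to 2019-12-31: 221 days, exemption $197000 → ($530000 − $197000) × 1.6% × 221/365 = $3225.9945
Total = $5435.3096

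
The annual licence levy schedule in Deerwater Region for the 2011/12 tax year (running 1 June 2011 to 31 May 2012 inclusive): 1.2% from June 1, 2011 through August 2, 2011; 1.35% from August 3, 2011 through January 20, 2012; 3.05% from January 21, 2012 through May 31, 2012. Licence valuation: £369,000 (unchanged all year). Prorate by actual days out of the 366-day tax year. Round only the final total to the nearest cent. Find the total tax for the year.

£7,148.62

June 1 – August 2, 2011: 63 days at 1.2% → £369,000 × 1.2% × 63/366 = £762.1967
August 3, 2011 – January 20, 2012: 171 days at 1.35% → £369,000 × 1.35% × 171/366 = £2,327.4221
January 21 – May 31, 2012: 132 days at 3.05% → £369,000 × 3.05% × 132/366 = £4,059.0000
Total = £7,148.6189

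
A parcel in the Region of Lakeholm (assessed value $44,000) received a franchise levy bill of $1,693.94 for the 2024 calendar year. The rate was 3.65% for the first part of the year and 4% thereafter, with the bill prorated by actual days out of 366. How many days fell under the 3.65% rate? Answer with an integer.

157 days

Let d = days at the first rate; then 366 − d days at the second rate.
$44,000 × [3.65%·d + 4%·(366−d)] / 366 = $1,693.94
Solving gives d = 157, so the new rate took effect on 6 June 2024.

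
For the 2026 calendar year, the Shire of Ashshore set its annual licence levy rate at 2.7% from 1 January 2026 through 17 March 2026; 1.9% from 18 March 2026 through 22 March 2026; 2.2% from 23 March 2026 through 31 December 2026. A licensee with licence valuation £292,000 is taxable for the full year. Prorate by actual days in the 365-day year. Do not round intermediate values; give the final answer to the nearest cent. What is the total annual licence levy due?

1 January – 17 March 2026: 76 days at 2.7% → £292,000 × 2.7% × 76/365 = £1,641.6000
18 March – 22 March 2026: 5 days at 1.9% → £292,000 × 1.9% × 5/365 = £76.0000
23 March – 31 December 2026: 284 days at 2.2% → £292,000 × 2.2% × 284/365 = £4,998.4000
Total = £6,716.0000

£6,716.00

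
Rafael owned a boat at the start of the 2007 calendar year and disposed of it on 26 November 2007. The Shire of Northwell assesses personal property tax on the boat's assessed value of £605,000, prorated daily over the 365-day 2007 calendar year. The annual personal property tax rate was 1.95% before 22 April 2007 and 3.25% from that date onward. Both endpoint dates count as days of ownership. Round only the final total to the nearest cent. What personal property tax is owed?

1 January – 21 April 2007: 111 days at 1.95% → £605,000 × 1.95% × 111/365 = £3,587.7329
22 April – 26 November 2007: 219 days at 3.25% → £605,000 × 3.25% × 219/365 = £11,797.5000
Total = £15,385.2329

£15,385.23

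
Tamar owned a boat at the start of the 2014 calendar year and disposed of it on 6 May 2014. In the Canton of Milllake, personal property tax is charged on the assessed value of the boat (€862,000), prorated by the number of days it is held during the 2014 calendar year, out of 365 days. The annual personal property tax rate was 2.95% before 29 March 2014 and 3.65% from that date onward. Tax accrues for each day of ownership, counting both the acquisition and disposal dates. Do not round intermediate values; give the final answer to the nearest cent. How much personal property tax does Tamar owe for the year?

1 January – 28 March 2014: 87 days at 2.95% → €862,000 × 2.95% × 87/365 = €6,061.1589
29 March – 6 May 2014: 39 days at 3.65% → €862,000 × 3.65% × 39/365 = €3,361.8000
Total = €9,422.9589

€9,422.96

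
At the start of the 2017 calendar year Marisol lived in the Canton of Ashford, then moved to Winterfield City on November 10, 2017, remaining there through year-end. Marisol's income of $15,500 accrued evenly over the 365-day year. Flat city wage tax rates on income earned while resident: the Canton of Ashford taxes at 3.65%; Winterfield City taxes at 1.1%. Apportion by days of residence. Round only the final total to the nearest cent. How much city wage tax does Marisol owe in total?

$509.44

The Canton of Ashford, January 1 – November 9, 2017: 313 days → $15,500 × 3.65% × 313/365 = $485.1500
Winterfield City, November 10 – December 31, 2017: 52 days → $15,500 × 1.1% × 52/365 = $24.2904
Total = $509.4404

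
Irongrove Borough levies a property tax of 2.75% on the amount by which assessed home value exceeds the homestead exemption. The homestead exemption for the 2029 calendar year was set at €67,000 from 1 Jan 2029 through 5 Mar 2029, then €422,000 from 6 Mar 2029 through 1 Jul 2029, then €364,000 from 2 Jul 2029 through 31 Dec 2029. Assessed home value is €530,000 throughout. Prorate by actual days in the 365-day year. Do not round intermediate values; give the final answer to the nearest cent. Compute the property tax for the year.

1 Jan – 5 Mar 2029: 64 days, exemption €67,000 → (€530,000 − €67,000) × 2.75% × 64/365 = €2,232.5479
6 Mar – 1 Jul 2029: 118 days, exemption €422,000 → (€530,000 − €422,000) × 2.75% × 118/365 = €960.1644
2 Jul – 31 Dec 2029: 183 days, exemption €364,000 → (€530,000 − €364,000) × 2.75% × 183/365 = €2,288.7534
Total = €5,481.4658

€5,481.47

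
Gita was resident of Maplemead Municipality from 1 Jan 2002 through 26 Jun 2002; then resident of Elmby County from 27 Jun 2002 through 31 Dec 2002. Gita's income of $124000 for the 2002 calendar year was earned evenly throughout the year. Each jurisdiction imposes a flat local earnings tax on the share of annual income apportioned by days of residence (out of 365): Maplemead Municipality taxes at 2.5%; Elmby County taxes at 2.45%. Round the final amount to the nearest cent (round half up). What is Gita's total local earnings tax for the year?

$3068.07

Maplemead Municipality, 1 Jan – 26 Jun 2002: 177 days → $124000 × 2.5% × 177/365 = $1503.2877
Elmby County, 27 Jun – 31 Dec 2002: 188 days → $124000 × 2.45% × 188/365 = $1564.7781
Total = $3068.0658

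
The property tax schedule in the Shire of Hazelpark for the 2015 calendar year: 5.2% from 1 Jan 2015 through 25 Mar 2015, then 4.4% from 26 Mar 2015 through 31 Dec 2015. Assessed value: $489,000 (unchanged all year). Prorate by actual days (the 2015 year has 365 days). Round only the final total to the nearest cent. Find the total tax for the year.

1 Jan – 25 Mar 2015: 84 days at 5.2% → $489,000 × 5.2% × 84/365 = $5,851.9233
26 Mar – 31 Dec 2015: 281 days at 4.4% → $489,000 × 4.4% × 281/365 = $16,564.3726
Total = $22,416.2959

$22,416.30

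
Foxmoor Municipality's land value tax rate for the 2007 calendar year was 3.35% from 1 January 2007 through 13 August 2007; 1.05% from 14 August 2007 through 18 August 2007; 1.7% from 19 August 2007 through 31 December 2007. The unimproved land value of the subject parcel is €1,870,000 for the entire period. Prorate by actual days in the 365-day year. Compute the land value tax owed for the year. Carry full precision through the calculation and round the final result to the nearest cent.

1 January – 13 August 2007: 225 days at 3.35% → €1,870,000 × 3.35% × 225/365 = €38,616.7808
14 August – 18 August 2007: 5 days at 1.05% → €1,870,000 × 1.05% × 5/365 = €268.9726
19 August – 31 December 2007: 135 days at 1.7% → €1,870,000 × 1.7% × 135/365 = €11,757.9452
Total = €50,643.6986

€50,643.70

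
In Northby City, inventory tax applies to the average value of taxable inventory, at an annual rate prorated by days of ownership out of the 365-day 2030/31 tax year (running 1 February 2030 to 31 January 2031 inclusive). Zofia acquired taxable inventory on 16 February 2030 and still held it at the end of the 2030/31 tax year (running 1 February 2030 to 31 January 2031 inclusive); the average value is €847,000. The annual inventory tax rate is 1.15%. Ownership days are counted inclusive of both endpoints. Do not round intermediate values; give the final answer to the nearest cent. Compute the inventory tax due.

Days held (16 February 2030 – 31 January 2031): 350 out of 365
Tax = €847,000 × 1.15% × 350/365 = €9,340.2055

€9,340.21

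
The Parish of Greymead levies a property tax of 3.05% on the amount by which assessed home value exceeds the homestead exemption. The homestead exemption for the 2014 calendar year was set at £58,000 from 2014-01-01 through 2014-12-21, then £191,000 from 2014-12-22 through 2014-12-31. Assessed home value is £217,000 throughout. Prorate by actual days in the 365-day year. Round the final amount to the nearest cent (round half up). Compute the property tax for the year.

2014-01-01 to 2014-12-21: 355 days, exemption £58,000 → (£217,000 − £58,000) × 3.05% × 355/365 = £4,716.6370
2014-12-22 to 2014-12-31: 10 days, exemption £191,000 → (£217,000 − £191,000) × 3.05% × 10/365 = £21.7260
Total = £4,738.3630

£4,738.36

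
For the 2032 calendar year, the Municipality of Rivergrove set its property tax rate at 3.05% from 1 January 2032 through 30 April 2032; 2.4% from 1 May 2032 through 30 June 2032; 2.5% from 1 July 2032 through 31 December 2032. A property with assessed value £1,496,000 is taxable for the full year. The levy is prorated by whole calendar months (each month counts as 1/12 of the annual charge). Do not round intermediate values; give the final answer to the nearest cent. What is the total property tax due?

£39,893.33

1 January – 30 April 2032: 4 months at 3.05% → £1,496,000 × 3.05% × 4/12 = £15,209.3333
1 May – 30 June 2032: 2 months at 2.4% → £1,496,000 × 2.4% × 2/12 = £5,984.0000
1 July – 31 December 2032: 6 months at 2.5% → £1,496,000 × 2.5% × 6/12 = £18,700.0000
Total = £39,893.3333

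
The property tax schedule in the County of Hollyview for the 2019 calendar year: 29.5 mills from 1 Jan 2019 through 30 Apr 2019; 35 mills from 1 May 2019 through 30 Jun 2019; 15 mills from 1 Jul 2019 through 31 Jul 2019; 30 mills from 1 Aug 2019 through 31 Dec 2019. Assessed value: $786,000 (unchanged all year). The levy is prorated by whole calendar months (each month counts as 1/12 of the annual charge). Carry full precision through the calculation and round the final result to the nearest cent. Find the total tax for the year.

1 Jan – 30 Apr 2019: 4 months at 29.5 mills → $786,000 × 2.95% × 4/12 = $7,729.0000
1 May – 30 Jun 2019: 2 months at 35 mills → $786,000 × 3.5% × 2/12 = $4,585.0000
1 Jul – 31 Jul 2019: 1 month at 15 mills → $786,000 × 1.5% × 1/12 = $982.5000
1 Aug – 31 Dec 2019: 5 months at 30 mills → $786,000 × 3% × 5/12 = $9,825.0000
Total = $23,121.5000

$23,121.50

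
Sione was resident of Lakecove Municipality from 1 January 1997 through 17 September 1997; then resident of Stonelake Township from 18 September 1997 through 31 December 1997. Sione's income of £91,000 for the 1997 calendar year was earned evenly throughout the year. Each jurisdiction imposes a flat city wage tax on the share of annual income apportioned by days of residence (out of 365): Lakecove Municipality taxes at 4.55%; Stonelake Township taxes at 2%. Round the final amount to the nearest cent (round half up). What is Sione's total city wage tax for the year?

£3,472.96

Lakecove Municipality, 1 January – 17 September 1997: 260 days → £91,000 × 4.55% × 260/365 = £2,949.3973
Stonelake Township, 18 September – 31 December 1997: 105 days → £91,000 × 2% × 105/365 = £523.5616
Total = £3,472.9589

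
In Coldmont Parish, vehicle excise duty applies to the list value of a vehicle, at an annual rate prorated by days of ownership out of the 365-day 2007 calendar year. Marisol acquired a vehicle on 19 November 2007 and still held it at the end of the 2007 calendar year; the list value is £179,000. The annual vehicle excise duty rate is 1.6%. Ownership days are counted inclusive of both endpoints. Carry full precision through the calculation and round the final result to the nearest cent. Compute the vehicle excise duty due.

£337.40

Days held (19 November – 31 December 2007): 43 out of 365
Tax = £179,000 × 1.6% × 43/365 = £337.4027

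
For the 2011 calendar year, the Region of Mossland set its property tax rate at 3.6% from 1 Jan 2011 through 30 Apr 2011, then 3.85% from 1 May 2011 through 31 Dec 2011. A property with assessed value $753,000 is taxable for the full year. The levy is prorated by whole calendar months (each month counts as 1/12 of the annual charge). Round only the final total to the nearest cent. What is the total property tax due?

1 Jan – 30 Apr 2011: 4 months at 3.6% → $753,000 × 3.6% × 4/12 = $9,036.0000
1 May – 31 Dec 2011: 8 months at 3.85% → $753,000 × 3.85% × 8/12 = $19,327.0000
Total = $28,363.0000

$28,363.00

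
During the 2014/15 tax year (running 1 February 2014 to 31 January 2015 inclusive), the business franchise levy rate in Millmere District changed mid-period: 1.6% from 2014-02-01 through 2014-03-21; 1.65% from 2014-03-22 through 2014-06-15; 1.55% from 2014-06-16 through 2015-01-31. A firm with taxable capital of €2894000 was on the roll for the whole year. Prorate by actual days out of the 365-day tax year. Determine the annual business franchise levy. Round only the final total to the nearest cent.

€45733.13

2014-02-01 to 2014-03-21: 49 days at 1.6% → €2894000 × 1.6% × 49/365 = €6216.1534
2014-03-22 to 2014-06-15: 86 days at 1.65% → €2894000 × 1.65% × 86/365 = €11250.9205
2014-06-16 to 2015-01-31: 230 days at 1.55% → €2894000 × 1.55% × 230/365 = €28266.0548
Total = €45733.1288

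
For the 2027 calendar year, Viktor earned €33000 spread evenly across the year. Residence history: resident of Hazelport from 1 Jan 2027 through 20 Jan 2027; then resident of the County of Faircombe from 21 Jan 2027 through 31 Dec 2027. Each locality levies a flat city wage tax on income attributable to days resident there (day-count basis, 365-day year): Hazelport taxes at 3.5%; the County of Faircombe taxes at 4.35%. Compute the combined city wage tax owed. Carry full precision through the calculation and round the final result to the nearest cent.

Hazelport, 1 Jan – 20 Jan 2027: 20 days → €33000 × 3.5% × 20/365 = €63.2877
The County of Faircombe, 21 Jan – 31 Dec 2027: 345 days → €33000 × 4.35% × 345/365 = €1356.8425
Total = €1420.1301

€1420.13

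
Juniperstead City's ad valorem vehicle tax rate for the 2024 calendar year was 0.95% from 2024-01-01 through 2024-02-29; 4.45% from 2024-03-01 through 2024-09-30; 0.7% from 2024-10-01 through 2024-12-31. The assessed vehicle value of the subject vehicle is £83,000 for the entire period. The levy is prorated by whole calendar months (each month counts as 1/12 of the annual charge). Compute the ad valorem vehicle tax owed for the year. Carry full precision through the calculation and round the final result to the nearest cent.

£2,431.21

2024-01-01 to 2024-02-29: 2 months at 0.95% → £83,000 × 0.95% × 2/12 = £131.4167
2024-03-01 to 2024-09-30: 7 months at 4.45% → £83,000 × 4.45% × 7/12 = £2,154.5417
2024-10-01 to 2024-12-31: 3 months at 0.7% → £83,000 × 0.7% × 3/12 = £145.2500
Total = £2,431.2083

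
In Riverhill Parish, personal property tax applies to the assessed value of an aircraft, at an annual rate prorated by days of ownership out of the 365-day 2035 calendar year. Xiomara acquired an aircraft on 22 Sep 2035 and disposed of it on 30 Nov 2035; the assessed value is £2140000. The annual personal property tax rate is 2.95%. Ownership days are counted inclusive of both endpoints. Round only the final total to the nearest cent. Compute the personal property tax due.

£12107.12

Days held (22 Sep – 30 Nov 2035): 70 out of 365
Tax = £2140000 × 2.95% × 70/365 = £12107.1233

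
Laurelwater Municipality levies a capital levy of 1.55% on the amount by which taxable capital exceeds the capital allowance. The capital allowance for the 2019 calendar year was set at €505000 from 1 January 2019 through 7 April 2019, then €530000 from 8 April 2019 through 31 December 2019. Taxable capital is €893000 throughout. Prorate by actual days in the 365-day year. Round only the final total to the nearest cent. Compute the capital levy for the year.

1 January – 7 April 2019: 97 days, exemption €505000 → (€893000 − €505000) × 1.55% × 97/365 = €1598.2411
8 April – 31 December 2019: 268 days, exemption €530000 → (€893000 − €530000) × 1.55% × 268/365 = €4131.2384
Total = €5729.4795

€5729.48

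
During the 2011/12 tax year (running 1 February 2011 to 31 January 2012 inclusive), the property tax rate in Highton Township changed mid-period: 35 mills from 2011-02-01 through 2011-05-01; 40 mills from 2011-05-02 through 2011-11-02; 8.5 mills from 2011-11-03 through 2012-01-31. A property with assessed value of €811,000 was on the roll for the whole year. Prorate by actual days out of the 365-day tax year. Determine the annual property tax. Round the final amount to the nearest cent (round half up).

2011-02-01 to 2011-05-01: 90 days at 35 mills → €811,000 × 3.5% × 90/365 = €6,999.0411
2011-05-02 to 2011-11-02: 185 days at 40 mills → €811,000 × 4% × 185/365 = €16,442.1918
2011-11-03 to 2012-01-31: 90 days at 8.5 mills → €811,000 × 0.85% × 90/365 = €1,699.7671
Total = €25,141.0000

€25,141.00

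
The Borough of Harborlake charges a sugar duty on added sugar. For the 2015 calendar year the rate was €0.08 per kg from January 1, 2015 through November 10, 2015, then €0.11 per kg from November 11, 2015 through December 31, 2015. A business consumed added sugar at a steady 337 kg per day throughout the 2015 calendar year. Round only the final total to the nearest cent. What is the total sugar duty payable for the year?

January 1 – November 10, 2015: 314 days × 337 kg/day = 105,818 kg at €0.08/kg → €8465.44
November 11 – December 31, 2015: 51 days × 337 kg/day = 17,187 kg at €0.11/kg → €1890.57

€10356.01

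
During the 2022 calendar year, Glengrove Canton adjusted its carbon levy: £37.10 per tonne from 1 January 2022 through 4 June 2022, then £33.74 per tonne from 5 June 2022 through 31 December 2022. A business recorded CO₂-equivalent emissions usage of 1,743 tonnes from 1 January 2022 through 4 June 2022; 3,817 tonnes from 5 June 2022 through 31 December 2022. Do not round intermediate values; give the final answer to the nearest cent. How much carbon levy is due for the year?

£193,450.88

1 January – 4 June 2022: 1,743 tonnes at £37.10/tonne → £64,665.30
5 June – 31 December 2022: 3,817 tonnes at £33.74/tonne → £128,785.58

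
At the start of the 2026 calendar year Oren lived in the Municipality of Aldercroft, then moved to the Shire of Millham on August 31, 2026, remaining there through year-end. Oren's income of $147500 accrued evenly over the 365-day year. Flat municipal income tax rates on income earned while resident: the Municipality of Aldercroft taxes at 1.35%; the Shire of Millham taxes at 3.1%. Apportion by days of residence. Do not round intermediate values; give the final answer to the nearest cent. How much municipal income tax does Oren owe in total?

$2861.10

The Municipality of Aldercroft, January 1 – August 30, 2026: 242 days → $147500 × 1.35% × 242/365 = $1320.2260
The Shire of Millham, August 31 – December 31, 2026: 123 days → $147500 × 3.1% × 123/365 = $1540.8699
Total = $2861.0959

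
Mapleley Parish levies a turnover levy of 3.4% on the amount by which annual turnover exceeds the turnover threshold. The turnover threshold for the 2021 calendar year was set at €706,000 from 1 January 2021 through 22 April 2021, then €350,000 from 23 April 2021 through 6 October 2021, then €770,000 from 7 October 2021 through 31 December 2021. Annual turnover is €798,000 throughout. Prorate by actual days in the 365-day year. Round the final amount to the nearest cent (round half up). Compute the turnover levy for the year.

€8,153.29

1 January – 22 April 2021: 112 days, exemption €706,000 → (€798,000 − €706,000) × 3.4% × 112/365 = €959.8247
23 April – 6 October 2021: 167 days, exemption €350,000 → (€798,000 − €350,000) × 3.4% × 167/365 = €6,969.1616
7 October – 31 December 2021: 86 days, exemption €770,000 → (€798,000 − €770,000) × 3.4% × 86/365 = €224.3068
Total = €8,153.2932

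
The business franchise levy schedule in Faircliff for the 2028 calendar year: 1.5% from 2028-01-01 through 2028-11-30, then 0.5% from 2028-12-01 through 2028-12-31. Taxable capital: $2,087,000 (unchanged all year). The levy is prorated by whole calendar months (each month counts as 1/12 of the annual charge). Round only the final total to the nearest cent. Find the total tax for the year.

$29,565.83

2028-01-01 to 2028-11-30: 11 months at 1.5% → $2,087,000 × 1.5% × 11/12 = $28,696.2500
2028-12-01 to 2028-12-31: 1 month at 0.5% → $2,087,000 × 0.5% × 1/12 = $869.5833
Total = $29,565.8333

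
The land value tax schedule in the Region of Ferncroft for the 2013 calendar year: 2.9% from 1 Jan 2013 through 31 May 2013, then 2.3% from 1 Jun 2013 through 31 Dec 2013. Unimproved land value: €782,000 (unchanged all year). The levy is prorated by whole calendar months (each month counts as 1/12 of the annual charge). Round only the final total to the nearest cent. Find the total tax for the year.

1 Jan – 31 May 2013: 5 months at 2.9% → €782,000 × 2.9% × 5/12 = €9,449.1667
1 Jun – 31 Dec 2013: 7 months at 2.3% → €782,000 × 2.3% × 7/12 = €10,491.8333
Total = €19,941.0000

€19,941.00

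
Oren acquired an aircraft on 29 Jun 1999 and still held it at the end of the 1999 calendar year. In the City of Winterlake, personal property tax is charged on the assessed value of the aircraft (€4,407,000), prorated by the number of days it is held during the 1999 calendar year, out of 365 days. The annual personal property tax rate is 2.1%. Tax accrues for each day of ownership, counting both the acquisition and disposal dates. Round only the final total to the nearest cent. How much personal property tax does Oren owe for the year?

€47,160.94

Days held (29 Jun – 31 Dec 1999): 186 out of 365
Tax = €4,407,000 × 2.1% × 186/365 = €47,160.9370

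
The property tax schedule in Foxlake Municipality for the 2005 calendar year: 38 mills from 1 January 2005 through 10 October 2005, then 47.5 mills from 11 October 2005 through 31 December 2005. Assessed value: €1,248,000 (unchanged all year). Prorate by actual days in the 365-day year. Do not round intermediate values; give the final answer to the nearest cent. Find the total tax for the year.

€50,087.54

1 January – 10 October 2005: 283 days at 38 mills → €1,248,000 × 3.8% × 283/365 = €36,769.8411
11 October – 31 December 2005: 82 days at 47.5 mills → €1,248,000 × 4.75% × 82/365 = €13,317.6986
Total = €50,087.5397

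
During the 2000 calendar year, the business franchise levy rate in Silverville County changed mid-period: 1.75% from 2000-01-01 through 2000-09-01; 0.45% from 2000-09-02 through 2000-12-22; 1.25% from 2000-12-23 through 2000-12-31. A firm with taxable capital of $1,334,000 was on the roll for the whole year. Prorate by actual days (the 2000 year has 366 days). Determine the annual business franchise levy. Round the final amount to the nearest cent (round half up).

2000-01-01 to 2000-09-01: 245 days at 1.75% → $1,334,000 × 1.75% × 245/366 = $15,627.1175
2000-09-02 to 2000-12-22: 112 days at 0.45% → $1,334,000 × 0.45% × 112/366 = $1,836.9836
2000-12-23 to 2000-12-31: 9 days at 1.25% → $1,334,000 × 1.25% × 9/366 = $410.0410
Total = $17,874.1421

$17,874.14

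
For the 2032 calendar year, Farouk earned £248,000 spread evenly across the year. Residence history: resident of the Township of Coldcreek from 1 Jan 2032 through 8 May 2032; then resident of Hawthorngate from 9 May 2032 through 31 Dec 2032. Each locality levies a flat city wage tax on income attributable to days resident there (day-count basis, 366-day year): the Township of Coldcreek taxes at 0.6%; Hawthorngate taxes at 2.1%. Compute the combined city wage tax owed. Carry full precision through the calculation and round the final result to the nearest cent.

£3,896.85

The Township of Coldcreek, 1 Jan – 8 May 2032: 129 days → £248,000 × 0.6% × 129/366 = £524.4590
Hawthorngate, 9 May – 31 Dec 2032: 237 days → £248,000 × 2.1% × 237/366 = £3,372.3934
Total = £3,896.8525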